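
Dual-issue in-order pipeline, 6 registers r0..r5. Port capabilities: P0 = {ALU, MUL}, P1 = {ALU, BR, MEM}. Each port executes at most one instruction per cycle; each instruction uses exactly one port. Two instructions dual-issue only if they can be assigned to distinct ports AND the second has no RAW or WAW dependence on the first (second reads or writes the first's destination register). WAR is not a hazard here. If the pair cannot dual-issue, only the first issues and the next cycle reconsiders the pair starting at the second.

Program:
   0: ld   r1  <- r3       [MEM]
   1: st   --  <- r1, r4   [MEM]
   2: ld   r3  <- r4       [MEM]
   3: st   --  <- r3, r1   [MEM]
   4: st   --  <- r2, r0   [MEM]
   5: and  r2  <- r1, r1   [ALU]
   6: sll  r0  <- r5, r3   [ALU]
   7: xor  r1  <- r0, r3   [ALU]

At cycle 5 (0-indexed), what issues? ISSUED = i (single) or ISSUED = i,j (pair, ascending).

ISSUED = 6

t=0 i0:ld ; no-port MEM/MEM
t=1 i1:st ; no-port MEM/MEM
t=2 i2:ld ; no-port MEM/MEM
t=3 i3:st ; no-port MEM/MEM
t=4 i4,i5:st/and ; pair
t=5 i6:sll ; RAW r0
t=6 i7:xor ; tail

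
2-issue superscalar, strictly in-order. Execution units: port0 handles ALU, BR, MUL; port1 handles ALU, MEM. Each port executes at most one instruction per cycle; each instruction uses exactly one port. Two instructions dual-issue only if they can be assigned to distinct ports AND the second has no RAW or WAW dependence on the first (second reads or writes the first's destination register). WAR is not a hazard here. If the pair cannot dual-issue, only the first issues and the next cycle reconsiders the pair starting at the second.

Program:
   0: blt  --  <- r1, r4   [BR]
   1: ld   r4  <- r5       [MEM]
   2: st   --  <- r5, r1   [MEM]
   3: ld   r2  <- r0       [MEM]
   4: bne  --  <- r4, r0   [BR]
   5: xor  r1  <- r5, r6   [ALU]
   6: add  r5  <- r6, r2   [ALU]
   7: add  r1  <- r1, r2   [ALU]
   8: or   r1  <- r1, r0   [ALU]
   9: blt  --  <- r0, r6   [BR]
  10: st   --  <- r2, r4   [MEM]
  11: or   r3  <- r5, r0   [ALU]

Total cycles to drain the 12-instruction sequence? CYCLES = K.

CYCLES = 7

t=0 i0/i1:blt;ld ; pair
t=1 i2:st ; no-port MEM/MEM
t=2 i3/i4:ld;bne ; pair
t=3 i5/i6:xor;add ; pair
t=4 i7:add ; RAW+WAW r1
t=5 i8/i9:or;blt ; pair
t=6 i10/i11:st;or ; pair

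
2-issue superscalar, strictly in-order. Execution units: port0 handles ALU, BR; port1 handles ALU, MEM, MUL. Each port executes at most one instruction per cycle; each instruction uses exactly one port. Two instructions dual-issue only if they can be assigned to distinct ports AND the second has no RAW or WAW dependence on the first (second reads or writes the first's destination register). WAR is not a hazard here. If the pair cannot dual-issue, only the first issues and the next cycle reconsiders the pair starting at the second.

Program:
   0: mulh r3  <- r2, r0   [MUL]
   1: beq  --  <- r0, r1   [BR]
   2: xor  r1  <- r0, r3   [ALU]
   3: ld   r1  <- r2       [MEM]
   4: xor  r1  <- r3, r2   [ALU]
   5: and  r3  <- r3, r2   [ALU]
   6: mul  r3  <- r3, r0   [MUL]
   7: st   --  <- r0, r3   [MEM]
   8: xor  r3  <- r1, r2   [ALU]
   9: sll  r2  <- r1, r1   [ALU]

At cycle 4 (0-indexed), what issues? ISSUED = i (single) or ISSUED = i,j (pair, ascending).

ISSUED = 6

t=0 i0+i1:mulh.MUL beq.BR ; 2-wide
t=1 i2:xor.ALU ; WAW r1
t=2 i3:ld.MEM ; WAW r1
t=3 i4+i5:xor.ALU and.ALU ; 2-wide
t=4 i6:mul.MUL ; no-port MUL/MEM
t=5 i7+i8:st.MEM xor.ALU ; 2-wide
t=6 i9:sll.ALU ; tail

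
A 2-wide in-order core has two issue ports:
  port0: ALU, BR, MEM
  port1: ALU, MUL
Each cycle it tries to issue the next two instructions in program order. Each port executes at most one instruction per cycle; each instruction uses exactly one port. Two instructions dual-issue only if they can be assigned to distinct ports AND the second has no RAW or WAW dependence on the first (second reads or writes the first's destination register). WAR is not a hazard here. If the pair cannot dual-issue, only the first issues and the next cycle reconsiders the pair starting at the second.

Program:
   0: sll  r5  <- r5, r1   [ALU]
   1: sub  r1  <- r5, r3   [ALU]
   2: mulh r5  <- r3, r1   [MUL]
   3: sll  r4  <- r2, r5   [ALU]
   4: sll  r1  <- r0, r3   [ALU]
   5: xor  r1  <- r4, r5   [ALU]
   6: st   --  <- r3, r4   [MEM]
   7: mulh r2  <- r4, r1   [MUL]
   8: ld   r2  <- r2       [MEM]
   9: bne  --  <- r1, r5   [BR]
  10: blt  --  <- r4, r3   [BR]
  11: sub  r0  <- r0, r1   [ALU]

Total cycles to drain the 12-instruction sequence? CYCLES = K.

CYCLES = 9

#0 head=0: sll.ALU i0 RAW r5
#1 head=1: sub.ALU i1 RAW r1
#2 head=2: mulh.MUL i2 RAW r5
#3 head=3: sll.ALU;sll.ALU i3+i4 pair
#4 head=5: xor.ALU;st.MEM i5+i6 pair
#5 head=7: mulh.MUL i7 RAW+WAW r2
#6 head=8: ld.MEM i8 no-port MEM/BR
#7 head=9: bne.BR i9 no-port BR/BR
#8 head=10: blt.BR;sub.ALU i10+i11 pair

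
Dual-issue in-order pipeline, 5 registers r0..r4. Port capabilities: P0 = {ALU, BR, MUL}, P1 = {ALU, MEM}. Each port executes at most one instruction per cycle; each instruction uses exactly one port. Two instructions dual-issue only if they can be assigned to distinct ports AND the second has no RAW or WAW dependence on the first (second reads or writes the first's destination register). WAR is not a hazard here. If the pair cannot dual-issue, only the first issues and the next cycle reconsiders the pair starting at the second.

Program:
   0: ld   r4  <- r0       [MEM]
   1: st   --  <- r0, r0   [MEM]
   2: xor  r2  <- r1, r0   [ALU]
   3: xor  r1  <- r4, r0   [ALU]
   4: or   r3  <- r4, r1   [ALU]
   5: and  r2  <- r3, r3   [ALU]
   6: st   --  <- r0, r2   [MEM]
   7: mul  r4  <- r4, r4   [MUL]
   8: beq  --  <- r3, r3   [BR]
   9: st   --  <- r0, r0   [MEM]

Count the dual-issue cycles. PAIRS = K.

0. ld.MEM @i0  | no-port MEM/MEM
1. st.MEM xor.ALU @i1+i2  | pair
2. xor.ALU @i3  | RAW r1
3. or.ALU @i4  | RAW r3
4. and.ALU @i5  | RAW r2
5. st.MEM mul.MUL @i6+i7  | pair
6. beq.BR st.MEM @i8+i9  | pair

PAIRS = 3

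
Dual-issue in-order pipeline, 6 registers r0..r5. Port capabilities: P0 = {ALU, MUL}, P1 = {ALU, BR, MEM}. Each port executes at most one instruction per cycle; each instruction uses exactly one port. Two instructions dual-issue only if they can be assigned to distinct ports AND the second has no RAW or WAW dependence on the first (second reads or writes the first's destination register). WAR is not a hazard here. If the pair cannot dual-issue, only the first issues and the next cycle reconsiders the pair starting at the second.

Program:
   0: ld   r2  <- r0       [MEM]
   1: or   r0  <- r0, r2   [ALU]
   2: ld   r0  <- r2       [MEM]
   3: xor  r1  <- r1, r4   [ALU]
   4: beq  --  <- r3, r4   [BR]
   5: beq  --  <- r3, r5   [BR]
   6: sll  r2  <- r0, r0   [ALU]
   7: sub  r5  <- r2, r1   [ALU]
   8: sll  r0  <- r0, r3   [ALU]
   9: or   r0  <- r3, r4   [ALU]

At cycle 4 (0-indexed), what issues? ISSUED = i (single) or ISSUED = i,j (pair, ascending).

ISSUED = 5,6

  cy0 -> i0 (ld) RAW r2
  cy1 -> i1 (or) WAW r0
  cy2 -> i2,i3 (ld+xor) dual
  cy3 -> i4 (beq) no-port BR/BR
  cy4 -> i5,i6 (beq+sll) dual
  cy5 -> i7,i8 (sub+sll) dual
  cy6 -> i9 (or) tail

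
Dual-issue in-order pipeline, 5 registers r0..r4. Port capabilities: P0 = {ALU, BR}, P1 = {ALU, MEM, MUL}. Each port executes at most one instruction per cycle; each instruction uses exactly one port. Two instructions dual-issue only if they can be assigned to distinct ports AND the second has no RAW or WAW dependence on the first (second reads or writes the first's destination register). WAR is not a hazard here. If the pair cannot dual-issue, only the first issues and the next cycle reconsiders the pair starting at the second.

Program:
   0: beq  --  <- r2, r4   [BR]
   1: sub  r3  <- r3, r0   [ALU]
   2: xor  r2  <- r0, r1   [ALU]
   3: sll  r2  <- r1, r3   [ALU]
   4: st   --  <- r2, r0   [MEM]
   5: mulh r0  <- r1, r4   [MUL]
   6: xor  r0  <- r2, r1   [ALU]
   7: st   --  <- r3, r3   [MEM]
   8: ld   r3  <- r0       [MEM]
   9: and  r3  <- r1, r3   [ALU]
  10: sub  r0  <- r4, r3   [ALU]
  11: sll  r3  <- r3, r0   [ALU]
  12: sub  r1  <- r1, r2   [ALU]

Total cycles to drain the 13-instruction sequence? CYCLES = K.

CYCLES = 10

t=0 i0&i1:beq.BR+sub.ALU ; pair
t=1 i2:xor.ALU ; WAW r2
t=2 i3:sll.ALU ; RAW r2
t=3 i4:st.MEM ; no-port MEM/MUL
t=4 i5:mulh.MUL ; WAW r0
t=5 i6&i7:xor.ALU+st.MEM ; pair
t=6 i8:ld.MEM ; RAW+WAW r3
t=7 i9:and.ALU ; RAW r3
t=8 i10:sub.ALU ; RAW r0
t=9 i11&i12:sll.ALU+sub.ALU ; pair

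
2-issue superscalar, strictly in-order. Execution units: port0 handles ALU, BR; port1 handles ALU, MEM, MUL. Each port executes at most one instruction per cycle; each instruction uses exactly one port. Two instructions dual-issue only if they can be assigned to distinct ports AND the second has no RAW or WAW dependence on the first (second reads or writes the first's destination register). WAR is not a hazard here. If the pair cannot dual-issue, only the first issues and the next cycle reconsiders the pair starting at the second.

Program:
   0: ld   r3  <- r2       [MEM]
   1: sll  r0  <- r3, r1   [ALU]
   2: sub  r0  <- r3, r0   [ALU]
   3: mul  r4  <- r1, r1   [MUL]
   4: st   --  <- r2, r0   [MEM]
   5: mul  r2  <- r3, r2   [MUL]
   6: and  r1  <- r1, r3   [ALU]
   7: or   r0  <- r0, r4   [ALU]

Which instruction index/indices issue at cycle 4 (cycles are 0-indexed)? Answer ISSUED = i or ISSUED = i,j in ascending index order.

ISSUED = 5,6

0. ld @i0  | RAW r3
1. sll @i1  | RAW+WAW r0
2. sub/mul @i2/i3  | dual
3. st @i4  | no-port MEM/MUL
4. mul/and @i5/i6  | dual
5. or @i7  | tail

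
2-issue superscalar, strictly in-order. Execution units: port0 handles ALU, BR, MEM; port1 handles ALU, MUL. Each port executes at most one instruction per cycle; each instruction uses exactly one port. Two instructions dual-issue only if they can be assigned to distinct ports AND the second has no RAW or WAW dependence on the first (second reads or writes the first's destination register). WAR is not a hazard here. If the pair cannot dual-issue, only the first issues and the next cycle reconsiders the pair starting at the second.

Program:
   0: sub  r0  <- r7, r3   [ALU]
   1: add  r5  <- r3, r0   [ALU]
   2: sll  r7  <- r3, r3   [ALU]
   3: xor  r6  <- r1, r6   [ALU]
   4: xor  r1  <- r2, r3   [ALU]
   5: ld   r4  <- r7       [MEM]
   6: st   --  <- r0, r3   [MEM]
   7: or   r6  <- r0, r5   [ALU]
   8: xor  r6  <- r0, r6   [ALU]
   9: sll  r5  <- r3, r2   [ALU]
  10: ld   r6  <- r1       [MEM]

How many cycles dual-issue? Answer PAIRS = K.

t=0 i0:sub ; RAW r0
t=1 i1&i2:add;sll ; pair
t=2 i3&i4:xor;xor ; pair
t=3 i5:ld ; no-port MEM/MEM
t=4 i6&i7:st;or ; pair
t=5 i8&i9:xor;sll ; pair
t=6 i10:ld ; tail

PAIRS = 4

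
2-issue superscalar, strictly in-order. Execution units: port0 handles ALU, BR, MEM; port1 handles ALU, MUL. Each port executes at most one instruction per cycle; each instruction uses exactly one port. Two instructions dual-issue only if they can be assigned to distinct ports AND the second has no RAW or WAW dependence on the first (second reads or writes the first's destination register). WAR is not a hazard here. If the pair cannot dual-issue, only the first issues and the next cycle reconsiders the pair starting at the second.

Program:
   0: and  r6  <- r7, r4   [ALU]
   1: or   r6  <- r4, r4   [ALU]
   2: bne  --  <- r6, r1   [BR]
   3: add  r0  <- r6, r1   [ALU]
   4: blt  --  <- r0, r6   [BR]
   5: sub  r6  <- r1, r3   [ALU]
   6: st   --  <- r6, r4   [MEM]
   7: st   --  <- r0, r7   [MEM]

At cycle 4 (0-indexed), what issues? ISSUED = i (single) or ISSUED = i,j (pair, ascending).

ISSUED = 6

0. and @i0  | WAW r6
1. or @i1  | RAW r6
2. bne;add @i2,i3  | 2-wide
3. blt;sub @i4,i5  | 2-wide
4. st @i6  | no-port MEM/MEM
5. st @i7  | tail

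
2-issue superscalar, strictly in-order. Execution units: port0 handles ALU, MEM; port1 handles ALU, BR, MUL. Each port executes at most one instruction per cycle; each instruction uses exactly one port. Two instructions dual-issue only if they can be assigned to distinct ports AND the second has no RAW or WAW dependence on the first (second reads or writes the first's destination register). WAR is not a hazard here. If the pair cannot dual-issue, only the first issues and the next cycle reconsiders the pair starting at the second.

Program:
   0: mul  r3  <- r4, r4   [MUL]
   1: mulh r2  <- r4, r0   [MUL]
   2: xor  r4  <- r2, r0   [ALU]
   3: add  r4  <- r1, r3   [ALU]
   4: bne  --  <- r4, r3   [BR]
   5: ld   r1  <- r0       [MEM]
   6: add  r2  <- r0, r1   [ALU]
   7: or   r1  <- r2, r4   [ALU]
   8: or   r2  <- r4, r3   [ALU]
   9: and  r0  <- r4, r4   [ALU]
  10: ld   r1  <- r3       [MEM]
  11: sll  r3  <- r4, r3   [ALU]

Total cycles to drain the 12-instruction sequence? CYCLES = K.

CYCLES = 9

t=0 i0:mul.MUL ; no-port MUL/MUL
t=1 i1:mulh.MUL ; RAW r2
t=2 i2:xor.ALU ; WAW r4
t=3 i3:add.ALU ; RAW r4
t=4 i4/i5:bne.BR+ld.MEM ; 2-wide
t=5 i6:add.ALU ; RAW r2
t=6 i7/i8:or.ALU+or.ALU ; 2-wide
t=7 i9/i10:and.ALU+ld.MEM ; 2-wide
t=8 i11:sll.ALU ; tail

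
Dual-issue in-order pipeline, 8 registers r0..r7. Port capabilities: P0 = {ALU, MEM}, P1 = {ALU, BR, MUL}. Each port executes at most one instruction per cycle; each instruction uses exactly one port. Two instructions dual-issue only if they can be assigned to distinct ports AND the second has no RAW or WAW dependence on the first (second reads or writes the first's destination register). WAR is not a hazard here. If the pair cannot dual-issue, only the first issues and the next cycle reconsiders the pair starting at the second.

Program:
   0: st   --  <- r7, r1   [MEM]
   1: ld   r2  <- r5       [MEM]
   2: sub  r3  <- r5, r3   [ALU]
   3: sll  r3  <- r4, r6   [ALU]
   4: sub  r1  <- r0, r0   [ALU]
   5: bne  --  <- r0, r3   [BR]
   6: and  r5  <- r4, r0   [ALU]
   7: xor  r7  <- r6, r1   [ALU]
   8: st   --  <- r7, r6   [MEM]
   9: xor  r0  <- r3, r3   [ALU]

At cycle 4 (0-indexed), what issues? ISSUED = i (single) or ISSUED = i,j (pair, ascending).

ISSUED = 7

c0: i0 st.MEM  no-port MEM/MEM
c1: i1,i2 ld.MEM;sub.ALU  2-wide
c2: i3,i4 sll.ALU;sub.ALU  2-wide
c3: i5,i6 bne.BR;and.ALU  2-wide
c4: i7 xor.ALU  RAW r7
c5: i8,i9 st.MEM;xor.ALU  2-wide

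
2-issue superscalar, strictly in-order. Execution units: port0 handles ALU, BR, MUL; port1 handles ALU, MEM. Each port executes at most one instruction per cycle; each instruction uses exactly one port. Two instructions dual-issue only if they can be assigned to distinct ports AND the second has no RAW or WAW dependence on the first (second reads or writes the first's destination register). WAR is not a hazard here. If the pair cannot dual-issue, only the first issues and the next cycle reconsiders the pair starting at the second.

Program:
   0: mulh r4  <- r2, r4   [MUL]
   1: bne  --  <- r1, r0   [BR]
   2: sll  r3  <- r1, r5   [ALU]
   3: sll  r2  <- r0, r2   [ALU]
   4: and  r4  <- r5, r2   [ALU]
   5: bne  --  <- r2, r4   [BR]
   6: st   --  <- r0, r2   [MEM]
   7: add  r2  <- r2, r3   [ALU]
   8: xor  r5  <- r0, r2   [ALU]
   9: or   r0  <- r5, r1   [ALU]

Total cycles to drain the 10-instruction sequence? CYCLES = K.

  cy0 -> i0 (mulh) no-port MUL/BR
  cy1 -> i1,i2 (bne+sll) 2-wide
  cy2 -> i3 (sll) RAW r2
  cy3 -> i4 (and) RAW r4
  cy4 -> i5,i6 (bne+st) 2-wide
  cy5 -> i7 (add) RAW r2
  cy6 -> i8 (xor) RAW r5
  cy7 -> i9 (or) tail

CYCLES = 8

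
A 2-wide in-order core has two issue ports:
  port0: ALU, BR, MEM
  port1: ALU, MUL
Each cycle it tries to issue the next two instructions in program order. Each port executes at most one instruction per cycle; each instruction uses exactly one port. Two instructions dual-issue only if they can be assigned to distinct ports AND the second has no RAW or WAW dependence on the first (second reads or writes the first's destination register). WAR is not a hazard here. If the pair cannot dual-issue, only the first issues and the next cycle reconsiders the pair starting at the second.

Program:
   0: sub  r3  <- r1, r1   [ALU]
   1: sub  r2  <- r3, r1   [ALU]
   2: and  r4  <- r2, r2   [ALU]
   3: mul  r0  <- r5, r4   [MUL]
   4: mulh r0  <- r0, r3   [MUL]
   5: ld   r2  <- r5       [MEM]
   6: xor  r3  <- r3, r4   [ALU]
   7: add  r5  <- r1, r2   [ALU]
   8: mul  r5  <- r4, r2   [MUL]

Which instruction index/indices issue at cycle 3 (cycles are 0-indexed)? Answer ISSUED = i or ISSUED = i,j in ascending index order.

ISSUED = 3

c0: i0 sub  RAW r3
c1: i1 sub  RAW r2
c2: i2 and  RAW r4
c3: i3 mul  no-port MUL/MUL
c4: i4&i5 mulh/ld  pair
c5: i6&i7 xor/add  pair
c6: i8 mul  tail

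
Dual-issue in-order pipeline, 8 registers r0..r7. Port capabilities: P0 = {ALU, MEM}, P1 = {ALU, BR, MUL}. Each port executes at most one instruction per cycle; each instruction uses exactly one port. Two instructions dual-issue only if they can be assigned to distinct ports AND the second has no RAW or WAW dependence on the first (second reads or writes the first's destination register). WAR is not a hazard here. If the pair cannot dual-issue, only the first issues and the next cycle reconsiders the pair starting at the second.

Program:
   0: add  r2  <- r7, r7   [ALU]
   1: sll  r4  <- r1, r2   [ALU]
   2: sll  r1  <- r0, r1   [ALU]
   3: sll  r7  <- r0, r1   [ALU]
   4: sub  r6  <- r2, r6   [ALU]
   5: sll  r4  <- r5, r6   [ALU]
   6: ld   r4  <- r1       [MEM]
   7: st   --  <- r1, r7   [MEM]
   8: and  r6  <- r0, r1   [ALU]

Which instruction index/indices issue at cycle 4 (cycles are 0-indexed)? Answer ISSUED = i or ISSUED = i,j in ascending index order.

ISSUED = 6

#0 head=0: add i0 RAW r2
#1 head=1: sll+sll i1+i2 2-wide
#2 head=3: sll+sub i3+i4 2-wide
#3 head=5: sll i5 WAW r4
#4 head=6: ld i6 no-port MEM/MEM
#5 head=7: st+and i7+i8 2-wide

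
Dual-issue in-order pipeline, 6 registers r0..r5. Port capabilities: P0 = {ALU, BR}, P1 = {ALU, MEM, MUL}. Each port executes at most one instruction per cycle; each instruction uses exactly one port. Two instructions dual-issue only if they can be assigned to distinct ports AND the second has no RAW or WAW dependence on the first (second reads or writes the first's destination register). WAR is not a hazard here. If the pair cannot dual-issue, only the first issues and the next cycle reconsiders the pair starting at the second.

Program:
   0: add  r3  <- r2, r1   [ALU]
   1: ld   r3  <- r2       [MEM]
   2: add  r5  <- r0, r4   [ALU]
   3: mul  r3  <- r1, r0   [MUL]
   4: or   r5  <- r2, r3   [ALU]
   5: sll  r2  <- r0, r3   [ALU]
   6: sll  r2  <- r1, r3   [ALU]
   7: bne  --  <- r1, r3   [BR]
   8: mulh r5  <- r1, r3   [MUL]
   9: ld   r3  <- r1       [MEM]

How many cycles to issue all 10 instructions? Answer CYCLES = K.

t=0 i0:add.ALU ; WAW r3
t=1 i1+i2:ld.MEM/add.ALU ; 2-wide
t=2 i3:mul.MUL ; RAW r3
t=3 i4+i5:or.ALU/sll.ALU ; 2-wide
t=4 i6+i7:sll.ALU/bne.BR ; 2-wide
t=5 i8:mulh.MUL ; no-port MUL/MEM
t=6 i9:ld.MEM ; tail

CYCLES = 7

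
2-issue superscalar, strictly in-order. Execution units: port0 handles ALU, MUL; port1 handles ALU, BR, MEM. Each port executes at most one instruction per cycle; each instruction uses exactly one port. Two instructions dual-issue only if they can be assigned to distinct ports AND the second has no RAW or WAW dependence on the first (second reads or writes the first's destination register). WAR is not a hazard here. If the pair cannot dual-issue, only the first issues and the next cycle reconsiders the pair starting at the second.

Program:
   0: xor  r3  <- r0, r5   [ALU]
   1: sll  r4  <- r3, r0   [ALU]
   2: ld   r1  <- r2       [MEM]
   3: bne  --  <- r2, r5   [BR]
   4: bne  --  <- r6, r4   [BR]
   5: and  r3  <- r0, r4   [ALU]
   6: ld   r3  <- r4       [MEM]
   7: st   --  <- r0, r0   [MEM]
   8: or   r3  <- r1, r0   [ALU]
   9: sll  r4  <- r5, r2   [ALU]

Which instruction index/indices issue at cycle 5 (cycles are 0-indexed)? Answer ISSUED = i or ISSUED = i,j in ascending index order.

  cy0 -> i0 (xor.ALU) RAW r3
  cy1 -> i1/i2 (sll.ALU;ld.MEM) dual
  cy2 -> i3 (bne.BR) no-port BR/BR
  cy3 -> i4/i5 (bne.BR;and.ALU) dual
  cy4 -> i6 (ld.MEM) no-port MEM/MEM
  cy5 -> i7/i8 (st.MEM;or.ALU) dual
  cy6 -> i9 (sll.ALU) tail

ISSUED = 7,8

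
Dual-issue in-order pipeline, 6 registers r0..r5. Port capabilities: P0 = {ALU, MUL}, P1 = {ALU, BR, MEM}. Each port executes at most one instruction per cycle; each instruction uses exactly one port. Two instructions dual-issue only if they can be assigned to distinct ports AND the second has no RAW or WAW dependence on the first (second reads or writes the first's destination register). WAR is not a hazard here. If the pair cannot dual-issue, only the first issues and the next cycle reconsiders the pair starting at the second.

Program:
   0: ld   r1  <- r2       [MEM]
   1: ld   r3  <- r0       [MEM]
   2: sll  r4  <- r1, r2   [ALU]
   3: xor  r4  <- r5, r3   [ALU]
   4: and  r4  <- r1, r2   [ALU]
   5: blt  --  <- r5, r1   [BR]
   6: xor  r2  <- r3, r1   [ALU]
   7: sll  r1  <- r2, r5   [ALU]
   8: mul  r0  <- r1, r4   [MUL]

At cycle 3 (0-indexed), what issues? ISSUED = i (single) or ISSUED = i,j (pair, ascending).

ISSUED = 4,5

  cy0 -> i0 (ld.MEM) no-port MEM/MEM
  cy1 -> i1/i2 (ld.MEM+sll.ALU) dual
  cy2 -> i3 (xor.ALU) WAW r4
  cy3 -> i4/i5 (and.ALU+blt.BR) dual
  cy4 -> i6 (xor.ALU) RAW r2
  cy5 -> i7 (sll.ALU) RAW r1
  cy6 -> i8 (mul.MUL) tail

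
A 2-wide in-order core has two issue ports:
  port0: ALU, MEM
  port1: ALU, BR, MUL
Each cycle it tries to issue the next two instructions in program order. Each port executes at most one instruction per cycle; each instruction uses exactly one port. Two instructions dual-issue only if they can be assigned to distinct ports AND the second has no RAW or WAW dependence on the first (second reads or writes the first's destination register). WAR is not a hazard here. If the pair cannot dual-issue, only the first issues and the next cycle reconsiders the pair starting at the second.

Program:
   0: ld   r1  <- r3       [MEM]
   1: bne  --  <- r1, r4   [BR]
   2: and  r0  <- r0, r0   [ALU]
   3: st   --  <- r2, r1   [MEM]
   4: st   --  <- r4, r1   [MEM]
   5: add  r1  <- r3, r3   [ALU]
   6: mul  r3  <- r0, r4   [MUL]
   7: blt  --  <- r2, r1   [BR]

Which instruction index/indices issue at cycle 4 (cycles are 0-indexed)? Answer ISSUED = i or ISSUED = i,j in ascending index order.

ISSUED = 6

0. ld @i0  | RAW r1
1. bne;and @i1,i2  | pair
2. st @i3  | no-port MEM/MEM
3. st;add @i4,i5  | pair
4. mul @i6  | no-port MUL/BR
5. blt @i7  | tail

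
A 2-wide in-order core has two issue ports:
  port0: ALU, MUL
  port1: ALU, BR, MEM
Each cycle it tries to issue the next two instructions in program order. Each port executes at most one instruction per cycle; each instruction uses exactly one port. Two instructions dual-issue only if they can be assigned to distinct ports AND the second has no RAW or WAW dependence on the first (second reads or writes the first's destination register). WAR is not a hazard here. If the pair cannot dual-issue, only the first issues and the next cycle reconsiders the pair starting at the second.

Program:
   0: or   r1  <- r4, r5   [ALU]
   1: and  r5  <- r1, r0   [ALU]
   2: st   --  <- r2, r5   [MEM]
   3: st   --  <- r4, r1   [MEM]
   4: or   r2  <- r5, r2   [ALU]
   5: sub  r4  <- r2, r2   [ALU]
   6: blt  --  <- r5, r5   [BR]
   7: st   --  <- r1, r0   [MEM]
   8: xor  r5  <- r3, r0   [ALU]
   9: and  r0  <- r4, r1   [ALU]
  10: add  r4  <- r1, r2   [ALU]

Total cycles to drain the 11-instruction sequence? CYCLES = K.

#0 head=0: or i0 RAW r1
#1 head=1: and i1 RAW r5
#2 head=2: st i2 no-port MEM/MEM
#3 head=3: st+or i3,i4 pair
#4 head=5: sub+blt i5,i6 pair
#5 head=7: st+xor i7,i8 pair
#6 head=9: and+add i9,i10 pair

CYCLES = 7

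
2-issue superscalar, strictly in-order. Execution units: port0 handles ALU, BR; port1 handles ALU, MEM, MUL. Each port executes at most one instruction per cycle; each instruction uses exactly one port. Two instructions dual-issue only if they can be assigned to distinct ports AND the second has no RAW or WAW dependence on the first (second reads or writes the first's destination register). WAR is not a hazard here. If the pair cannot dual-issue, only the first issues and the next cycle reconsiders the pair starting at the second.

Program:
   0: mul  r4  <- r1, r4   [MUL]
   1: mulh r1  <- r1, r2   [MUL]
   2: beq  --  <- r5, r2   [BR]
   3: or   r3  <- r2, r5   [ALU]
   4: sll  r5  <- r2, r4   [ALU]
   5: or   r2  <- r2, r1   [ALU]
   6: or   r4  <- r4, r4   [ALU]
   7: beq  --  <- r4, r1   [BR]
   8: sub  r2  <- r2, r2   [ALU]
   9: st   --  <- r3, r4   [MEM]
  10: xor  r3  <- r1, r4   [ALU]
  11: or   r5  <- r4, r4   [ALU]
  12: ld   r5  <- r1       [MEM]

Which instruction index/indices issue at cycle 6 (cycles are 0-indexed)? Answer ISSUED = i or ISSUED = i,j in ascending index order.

ISSUED = 11

[0] i0  mul.MUL  -- no-port MUL/MUL
[1] i1+i2  mulh.MUL beq.BR  -- dual
[2] i3+i4  or.ALU sll.ALU  -- dual
[3] i5+i6  or.ALU or.ALU  -- dual
[4] i7+i8  beq.BR sub.ALU  -- dual
[5] i9+i10  st.MEM xor.ALU  -- dual
[6] i11  or.ALU  -- WAW r5
[7] i12  ld.MEM  -- tail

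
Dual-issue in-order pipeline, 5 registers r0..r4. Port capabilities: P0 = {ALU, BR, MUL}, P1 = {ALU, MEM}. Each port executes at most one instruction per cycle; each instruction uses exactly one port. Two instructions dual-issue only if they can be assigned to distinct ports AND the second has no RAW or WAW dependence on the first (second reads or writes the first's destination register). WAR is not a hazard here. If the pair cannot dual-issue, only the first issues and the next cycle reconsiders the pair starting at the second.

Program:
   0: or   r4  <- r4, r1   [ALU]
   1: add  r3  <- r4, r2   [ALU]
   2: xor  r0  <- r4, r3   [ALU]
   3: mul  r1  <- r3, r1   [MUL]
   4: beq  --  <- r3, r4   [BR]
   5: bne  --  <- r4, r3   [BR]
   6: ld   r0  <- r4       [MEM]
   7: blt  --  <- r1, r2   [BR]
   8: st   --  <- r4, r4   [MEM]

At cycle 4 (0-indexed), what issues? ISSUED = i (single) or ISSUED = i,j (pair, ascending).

ISSUED = 5,6

t=0 i0:or ; RAW r4
t=1 i1:add ; RAW r3
t=2 i2+i3:xor;mul ; 2-wide
t=3 i4:beq ; no-port BR/BR
t=4 i5+i6:bne;ld ; 2-wide
t=5 i7+i8:blt;st ; 2-wide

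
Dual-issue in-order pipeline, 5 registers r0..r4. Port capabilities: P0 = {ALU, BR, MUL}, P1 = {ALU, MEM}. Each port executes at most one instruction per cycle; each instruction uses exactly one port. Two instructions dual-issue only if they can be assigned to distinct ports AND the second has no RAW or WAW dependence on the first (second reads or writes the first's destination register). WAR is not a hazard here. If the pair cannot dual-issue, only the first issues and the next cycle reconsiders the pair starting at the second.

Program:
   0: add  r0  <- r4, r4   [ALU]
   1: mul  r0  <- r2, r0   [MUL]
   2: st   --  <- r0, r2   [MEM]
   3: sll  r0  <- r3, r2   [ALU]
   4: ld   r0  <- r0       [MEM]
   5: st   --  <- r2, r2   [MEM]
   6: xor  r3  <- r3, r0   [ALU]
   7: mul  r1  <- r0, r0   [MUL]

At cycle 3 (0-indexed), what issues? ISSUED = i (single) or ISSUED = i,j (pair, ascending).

#0 head=0: add.ALU i0 RAW+WAW r0
#1 head=1: mul.MUL i1 RAW r0
#2 head=2: st.MEM+sll.ALU i2+i3 dual
#3 head=4: ld.MEM i4 no-port MEM/MEM
#4 head=5: st.MEM+xor.ALU i5+i6 dual
#5 head=7: mul.MUL i7 tail

ISSUED = 4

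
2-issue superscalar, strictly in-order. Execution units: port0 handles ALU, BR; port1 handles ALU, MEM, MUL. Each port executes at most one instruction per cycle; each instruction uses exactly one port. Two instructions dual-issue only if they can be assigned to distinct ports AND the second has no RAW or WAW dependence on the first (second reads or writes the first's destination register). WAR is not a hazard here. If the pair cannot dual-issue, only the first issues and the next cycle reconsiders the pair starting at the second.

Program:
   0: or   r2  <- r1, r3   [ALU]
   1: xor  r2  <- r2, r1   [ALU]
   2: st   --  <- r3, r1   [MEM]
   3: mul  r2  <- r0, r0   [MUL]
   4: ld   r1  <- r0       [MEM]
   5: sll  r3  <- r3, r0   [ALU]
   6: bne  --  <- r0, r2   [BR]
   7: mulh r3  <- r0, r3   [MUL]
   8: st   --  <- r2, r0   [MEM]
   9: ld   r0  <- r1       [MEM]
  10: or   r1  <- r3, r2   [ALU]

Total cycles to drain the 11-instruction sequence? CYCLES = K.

CYCLES = 7

[0] i0  or.ALU  -- RAW+WAW r2
[1] i1,i2  xor.ALU+st.MEM  -- 2-wide
[2] i3  mul.MUL  -- no-port MUL/MEM
[3] i4,i5  ld.MEM+sll.ALU  -- 2-wide
[4] i6,i7  bne.BR+mulh.MUL  -- 2-wide
[5] i8  st.MEM  -- no-port MEM/MEM
[6] i9,i10  ld.MEM+or.ALU  -- 2-wide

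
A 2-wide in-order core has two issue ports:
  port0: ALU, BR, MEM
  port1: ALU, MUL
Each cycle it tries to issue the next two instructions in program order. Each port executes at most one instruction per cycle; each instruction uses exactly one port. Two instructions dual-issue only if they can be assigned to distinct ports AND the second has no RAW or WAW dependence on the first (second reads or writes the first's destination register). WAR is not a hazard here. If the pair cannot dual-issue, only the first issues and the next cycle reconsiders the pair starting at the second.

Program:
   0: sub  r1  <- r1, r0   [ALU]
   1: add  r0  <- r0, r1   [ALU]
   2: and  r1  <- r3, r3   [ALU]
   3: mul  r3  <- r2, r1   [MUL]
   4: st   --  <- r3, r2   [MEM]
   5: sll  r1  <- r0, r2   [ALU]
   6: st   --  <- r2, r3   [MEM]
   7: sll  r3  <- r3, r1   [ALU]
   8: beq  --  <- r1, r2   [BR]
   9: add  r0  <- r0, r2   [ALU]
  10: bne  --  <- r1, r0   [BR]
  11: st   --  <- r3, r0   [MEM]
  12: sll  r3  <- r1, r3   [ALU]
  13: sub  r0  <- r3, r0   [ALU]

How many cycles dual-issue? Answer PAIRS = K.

PAIRS = 5

  cy0 -> i0 (sub) RAW r1
  cy1 -> i1,i2 (add/and) 2-wide
  cy2 -> i3 (mul) RAW r3
  cy3 -> i4,i5 (st/sll) 2-wide
  cy4 -> i6,i7 (st/sll) 2-wide
  cy5 -> i8,i9 (beq/add) 2-wide
  cy6 -> i10 (bne) no-port BR/MEM
  cy7 -> i11,i12 (st/sll) 2-wide
  cy8 -> i13 (sub) tail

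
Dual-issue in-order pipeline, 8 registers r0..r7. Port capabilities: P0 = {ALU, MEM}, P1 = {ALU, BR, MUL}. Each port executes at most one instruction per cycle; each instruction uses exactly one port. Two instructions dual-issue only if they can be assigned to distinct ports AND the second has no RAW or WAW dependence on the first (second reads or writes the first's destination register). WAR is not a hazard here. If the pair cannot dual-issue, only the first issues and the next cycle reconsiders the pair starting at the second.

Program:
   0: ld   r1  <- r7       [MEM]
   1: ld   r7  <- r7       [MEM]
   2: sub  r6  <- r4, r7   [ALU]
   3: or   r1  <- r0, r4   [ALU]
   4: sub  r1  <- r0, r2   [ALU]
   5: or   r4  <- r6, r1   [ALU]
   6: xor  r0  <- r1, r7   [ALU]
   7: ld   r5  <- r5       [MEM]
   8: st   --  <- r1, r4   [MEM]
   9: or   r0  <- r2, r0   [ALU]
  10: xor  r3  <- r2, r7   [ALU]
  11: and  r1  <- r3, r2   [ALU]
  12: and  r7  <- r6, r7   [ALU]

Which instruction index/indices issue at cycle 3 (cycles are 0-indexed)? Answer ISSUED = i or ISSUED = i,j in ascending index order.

ISSUED = 4

t=0 i0:ld ; no-port MEM/MEM
t=1 i1:ld ; RAW r7
t=2 i2,i3:sub;or ; dual
t=3 i4:sub ; RAW r1
t=4 i5,i6:or;xor ; dual
t=5 i7:ld ; no-port MEM/MEM
t=6 i8,i9:st;or ; dual
t=7 i10:xor ; RAW r3
t=8 i11,i12:and;and ; dual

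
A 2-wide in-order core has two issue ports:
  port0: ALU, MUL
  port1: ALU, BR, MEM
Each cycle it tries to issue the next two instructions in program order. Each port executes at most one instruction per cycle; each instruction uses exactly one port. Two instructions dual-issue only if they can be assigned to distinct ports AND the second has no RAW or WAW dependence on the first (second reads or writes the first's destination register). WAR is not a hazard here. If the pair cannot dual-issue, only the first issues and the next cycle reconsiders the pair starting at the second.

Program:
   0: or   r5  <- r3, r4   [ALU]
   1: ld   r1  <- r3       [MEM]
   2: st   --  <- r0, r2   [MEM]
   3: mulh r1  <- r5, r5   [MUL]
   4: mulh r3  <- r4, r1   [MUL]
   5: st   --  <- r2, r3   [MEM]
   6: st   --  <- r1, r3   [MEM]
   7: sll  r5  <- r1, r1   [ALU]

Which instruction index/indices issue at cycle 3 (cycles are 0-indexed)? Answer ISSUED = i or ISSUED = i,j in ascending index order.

ISSUED = 5

#0 head=0: or/ld i0+i1 pair
#1 head=2: st/mulh i2+i3 pair
#2 head=4: mulh i4 RAW r3
#3 head=5: st i5 no-port MEM/MEM
#4 head=6: st/sll i6+i7 pair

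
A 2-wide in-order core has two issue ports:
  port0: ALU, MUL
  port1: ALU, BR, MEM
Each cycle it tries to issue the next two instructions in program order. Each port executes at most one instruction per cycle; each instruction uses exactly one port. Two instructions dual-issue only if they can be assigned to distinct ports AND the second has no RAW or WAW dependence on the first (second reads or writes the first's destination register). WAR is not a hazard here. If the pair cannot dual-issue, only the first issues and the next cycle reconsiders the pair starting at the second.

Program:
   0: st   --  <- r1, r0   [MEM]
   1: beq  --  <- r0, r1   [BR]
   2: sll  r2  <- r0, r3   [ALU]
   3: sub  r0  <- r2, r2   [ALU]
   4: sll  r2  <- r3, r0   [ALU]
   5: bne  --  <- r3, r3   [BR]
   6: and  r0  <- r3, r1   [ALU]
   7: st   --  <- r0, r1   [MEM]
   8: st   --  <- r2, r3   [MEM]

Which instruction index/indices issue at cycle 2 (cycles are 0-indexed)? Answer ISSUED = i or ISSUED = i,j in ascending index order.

ISSUED = 3

#0 head=0: st i0 no-port MEM/BR
#1 head=1: beq/sll i1+i2 pair
#2 head=3: sub i3 RAW r0
#3 head=4: sll/bne i4+i5 pair
#4 head=6: and i6 RAW r0
#5 head=7: st i7 no-port MEM/MEM
#6 head=8: st i8 tail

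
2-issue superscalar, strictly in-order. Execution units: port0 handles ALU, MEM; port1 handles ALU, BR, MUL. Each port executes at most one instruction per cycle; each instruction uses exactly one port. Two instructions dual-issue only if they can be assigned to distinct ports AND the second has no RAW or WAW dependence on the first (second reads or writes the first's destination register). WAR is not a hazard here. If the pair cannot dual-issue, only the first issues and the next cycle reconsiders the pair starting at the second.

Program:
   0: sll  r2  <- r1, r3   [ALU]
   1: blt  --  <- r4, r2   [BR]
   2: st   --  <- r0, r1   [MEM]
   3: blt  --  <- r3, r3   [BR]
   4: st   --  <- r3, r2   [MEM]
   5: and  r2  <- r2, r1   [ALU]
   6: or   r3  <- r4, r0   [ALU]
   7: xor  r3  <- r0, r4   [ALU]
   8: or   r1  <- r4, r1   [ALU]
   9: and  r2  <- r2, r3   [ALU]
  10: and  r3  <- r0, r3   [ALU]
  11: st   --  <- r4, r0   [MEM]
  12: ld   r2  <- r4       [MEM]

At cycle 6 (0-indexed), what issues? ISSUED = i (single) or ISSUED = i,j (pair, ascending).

ISSUED = 11

t=0 i0:sll ; RAW r2
t=1 i1,i2:blt+st ; dual
t=2 i3,i4:blt+st ; dual
t=3 i5,i6:and+or ; dual
t=4 i7,i8:xor+or ; dual
t=5 i9,i10:and+and ; dual
t=6 i11:st ; no-port MEM/MEM
t=7 i12:ld ; tail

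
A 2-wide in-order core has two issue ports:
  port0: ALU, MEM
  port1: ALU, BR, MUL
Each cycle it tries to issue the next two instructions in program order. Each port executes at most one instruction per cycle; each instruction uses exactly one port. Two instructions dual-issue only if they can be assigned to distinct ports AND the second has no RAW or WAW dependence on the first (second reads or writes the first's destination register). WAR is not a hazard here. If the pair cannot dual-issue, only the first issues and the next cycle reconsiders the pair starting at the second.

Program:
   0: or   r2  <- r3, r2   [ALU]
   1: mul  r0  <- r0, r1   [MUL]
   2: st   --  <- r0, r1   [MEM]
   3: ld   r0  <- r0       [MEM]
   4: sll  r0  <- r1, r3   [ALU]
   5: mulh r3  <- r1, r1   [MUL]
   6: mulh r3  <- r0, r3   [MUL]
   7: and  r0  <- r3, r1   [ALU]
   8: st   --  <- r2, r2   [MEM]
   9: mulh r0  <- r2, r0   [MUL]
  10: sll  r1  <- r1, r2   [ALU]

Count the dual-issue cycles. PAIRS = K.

0. or.ALU+mul.MUL @i0,i1  | pair
1. st.MEM @i2  | no-port MEM/MEM
2. ld.MEM @i3  | WAW r0
3. sll.ALU+mulh.MUL @i4,i5  | pair
4. mulh.MUL @i6  | RAW r3
5. and.ALU+st.MEM @i7,i8  | pair
6. mulh.MUL+sll.ALU @i9,i10  | pair

PAIRS = 4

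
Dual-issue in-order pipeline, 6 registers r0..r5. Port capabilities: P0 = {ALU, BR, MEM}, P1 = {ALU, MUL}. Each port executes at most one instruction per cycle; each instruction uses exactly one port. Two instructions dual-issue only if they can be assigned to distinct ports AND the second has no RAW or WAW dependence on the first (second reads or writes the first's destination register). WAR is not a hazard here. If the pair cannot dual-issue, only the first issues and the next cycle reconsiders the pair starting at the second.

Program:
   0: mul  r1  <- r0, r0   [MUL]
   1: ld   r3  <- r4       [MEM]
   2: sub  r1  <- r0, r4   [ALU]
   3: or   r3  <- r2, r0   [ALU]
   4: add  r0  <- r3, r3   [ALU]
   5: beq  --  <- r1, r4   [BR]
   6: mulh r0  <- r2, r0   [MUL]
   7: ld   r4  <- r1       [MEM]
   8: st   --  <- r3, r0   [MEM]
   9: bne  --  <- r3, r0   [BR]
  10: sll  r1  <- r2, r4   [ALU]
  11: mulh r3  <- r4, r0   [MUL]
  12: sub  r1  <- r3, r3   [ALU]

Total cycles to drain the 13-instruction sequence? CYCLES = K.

c0: i0/i1 mul;ld  pair
c1: i2/i3 sub;or  pair
c2: i4/i5 add;beq  pair
c3: i6/i7 mulh;ld  pair
c4: i8 st  no-port MEM/BR
c5: i9/i10 bne;sll  pair
c6: i11 mulh  RAW r3
c7: i12 sub  tail

CYCLES = 8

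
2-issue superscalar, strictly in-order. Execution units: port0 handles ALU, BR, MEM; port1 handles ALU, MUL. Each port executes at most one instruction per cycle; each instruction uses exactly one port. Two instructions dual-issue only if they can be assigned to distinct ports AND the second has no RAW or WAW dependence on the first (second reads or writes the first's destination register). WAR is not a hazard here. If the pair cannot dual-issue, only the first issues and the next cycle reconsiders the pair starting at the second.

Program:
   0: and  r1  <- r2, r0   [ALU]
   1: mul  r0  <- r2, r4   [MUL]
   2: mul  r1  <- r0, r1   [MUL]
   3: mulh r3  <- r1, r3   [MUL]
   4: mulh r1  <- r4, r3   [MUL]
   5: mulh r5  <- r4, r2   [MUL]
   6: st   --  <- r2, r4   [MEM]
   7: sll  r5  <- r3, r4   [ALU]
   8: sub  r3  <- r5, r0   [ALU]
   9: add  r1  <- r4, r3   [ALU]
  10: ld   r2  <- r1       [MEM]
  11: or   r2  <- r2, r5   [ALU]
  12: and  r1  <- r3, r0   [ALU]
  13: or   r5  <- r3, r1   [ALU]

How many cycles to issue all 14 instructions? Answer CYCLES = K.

CYCLES = 11

c0: i0/i1 and.ALU;mul.MUL  dual
c1: i2 mul.MUL  no-port MUL/MUL
c2: i3 mulh.MUL  no-port MUL/MUL
c3: i4 mulh.MUL  no-port MUL/MUL
c4: i5/i6 mulh.MUL;st.MEM  dual
c5: i7 sll.ALU  RAW r5
c6: i8 sub.ALU  RAW r3
c7: i9 add.ALU  RAW r1
c8: i10 ld.MEM  RAW+WAW r2
c9: i11/i12 or.ALU;and.ALU  dual
c10: i13 or.ALU  tail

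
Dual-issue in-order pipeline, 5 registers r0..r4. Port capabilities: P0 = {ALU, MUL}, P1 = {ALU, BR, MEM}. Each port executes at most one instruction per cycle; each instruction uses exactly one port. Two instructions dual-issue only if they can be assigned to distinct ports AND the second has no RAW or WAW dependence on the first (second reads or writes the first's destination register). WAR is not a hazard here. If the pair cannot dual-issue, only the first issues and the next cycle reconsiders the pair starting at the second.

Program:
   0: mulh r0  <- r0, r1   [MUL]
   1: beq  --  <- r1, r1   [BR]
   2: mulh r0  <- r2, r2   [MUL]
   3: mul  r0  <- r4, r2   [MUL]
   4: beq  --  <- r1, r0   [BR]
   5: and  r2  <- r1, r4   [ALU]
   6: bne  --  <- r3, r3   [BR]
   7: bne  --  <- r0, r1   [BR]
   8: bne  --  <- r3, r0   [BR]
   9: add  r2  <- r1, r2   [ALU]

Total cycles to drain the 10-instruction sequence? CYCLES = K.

CYCLES = 7

c0: i0/i1 mulh.MUL+beq.BR  pair
c1: i2 mulh.MUL  no-port MUL/MUL
c2: i3 mul.MUL  RAW r0
c3: i4/i5 beq.BR+and.ALU  pair
c4: i6 bne.BR  no-port BR/BR
c5: i7 bne.BR  no-port BR/BR
c6: i8/i9 bne.BR+add.ALU  pair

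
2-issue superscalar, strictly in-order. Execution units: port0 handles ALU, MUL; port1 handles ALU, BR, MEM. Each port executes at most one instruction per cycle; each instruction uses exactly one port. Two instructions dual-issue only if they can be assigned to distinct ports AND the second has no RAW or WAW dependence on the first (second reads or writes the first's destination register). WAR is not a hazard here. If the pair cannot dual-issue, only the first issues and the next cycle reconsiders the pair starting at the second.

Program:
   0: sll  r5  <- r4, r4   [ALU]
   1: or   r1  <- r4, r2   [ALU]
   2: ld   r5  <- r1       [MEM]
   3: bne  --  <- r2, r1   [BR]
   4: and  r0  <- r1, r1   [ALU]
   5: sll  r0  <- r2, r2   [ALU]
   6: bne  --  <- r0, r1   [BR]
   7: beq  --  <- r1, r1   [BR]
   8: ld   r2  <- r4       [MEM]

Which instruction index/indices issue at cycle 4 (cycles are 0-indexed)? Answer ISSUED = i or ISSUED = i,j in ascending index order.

  cy0 -> i0/i1 (sll.ALU;or.ALU) 2-wide
  cy1 -> i2 (ld.MEM) no-port MEM/BR
  cy2 -> i3/i4 (bne.BR;and.ALU) 2-wide
  cy3 -> i5 (sll.ALU) RAW r0
  cy4 -> i6 (bne.BR) no-port BR/BR
  cy5 -> i7 (beq.BR) no-port BR/MEM
  cy6 -> i8 (ld.MEM) tail

ISSUED = 6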